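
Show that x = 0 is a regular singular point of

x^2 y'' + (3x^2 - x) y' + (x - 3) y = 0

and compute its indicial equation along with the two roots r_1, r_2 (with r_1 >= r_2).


Divide by x^2 to reach normal form y'' + P_1(x) y' + P_2(x) y = 0 with P_1(x) = 3 - 1/x and P_2(x) = 1/x - 3/x^2.
x = 0 is a singular point because the y'-coefficient 3 - 1/x has a pole at x = 0 and the y-coefficient 1/x - 3/x^2 has a pole at x = 0.
It is a regular singular point because x P_1(x) = p(x) = 3x - 1 and x^2 P_2(x) = q(x) = x - 3 are polynomials, hence analytic at x = 0.
p(0) = -1,  q(0) = -3.
Indicial equation: r(r-1) + p(0) r + q(0) = 0, i.e. r^2 + (p(0) - 1) r + q(0) = 0, i.e. r^2 - 2 r - 3 = 0.
Discriminant: (-2)^2 - 4(-3) = 16, so r = (2 ± 4)/2.
Solving: r_1 = 3, r_2 = -1.

indicial: r^2 - 2 r - 3 = 0; roots r_1 = 3, r_2 = -1


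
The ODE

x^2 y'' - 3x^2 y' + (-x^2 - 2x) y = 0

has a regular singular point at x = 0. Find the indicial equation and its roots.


Divide by x^2 to reach normal form y'' + P_1(x) y' + P_2(x) y = 0 with P_1(x) = -3 and P_2(x) = -1 - 2/x.
x = 0 is a singular point because the y-coefficient -1 - 2/x has a pole at x = 0.
It is a regular singular point because x P_1(x) = p(x) = -3x and x^2 P_2(x) = q(x) = -x^2 - 2x are polynomials, hence analytic at x = 0.
p(0) = 0,  q(0) = 0.
Indicial equation: r(r-1) + p(0) r + q(0) = 0, i.e. r^2 + (p(0) - 1) r + q(0) = 0, i.e. r^2 - 1 r = 0.
Discriminant: (-1)^2 - 4(0) = 1, so r = (1 ± 1)/2.
Solving: r_1 = 1, r_2 = 0.

indicial: r^2 - 1 r = 0; roots r_1 = 1, r_2 = 0


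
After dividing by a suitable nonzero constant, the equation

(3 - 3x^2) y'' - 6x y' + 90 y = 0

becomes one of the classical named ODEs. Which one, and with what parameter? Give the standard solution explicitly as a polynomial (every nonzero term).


All three coefficients share the factor 3; dividing through by 3 gives  (1 - x^2) y'' - 2x y' + 30 y = 0.
This matches the Legendre equation (1 - x^2) y'' - 2x y' + n(n+1) y = 0 (note the -2x y' term) with n(n+1) = 30, so n = 5; the polynomial solution is P_5(x).
With y = sum_k a_k x^k, matching x^k gives (k+2)(k+1) a_{k+2} = [k(k+1) - n(n+1)] a_k = (k - 5)(k + 6) a_k. The right side vanishes at k = 5, so the series with the parity of 5 terminates at degree 5.
Standard normalization (P_n(1) = 1): leading coefficient (2n)!/(2^n (n!)^2) = 3628800/(32*14400) = 63/8, so a_5 = 63/8. Work downward with a_k = (k+1)(k+2) a_{k+2} / ((k - 5)(k + 6)):
  a_3 = (4)(5)(63/8) / ((3 - 5)(3 + 6)) = (315/2)/(-18) = -35/4
  a_1 = (2)(3)(-35/4) / ((1 - 5)(1 + 6)) = (-105/2)/(-28) = 15/8
Hence P_5(x) = 63 x^5/8 - 35 x^3/4 + 15 x/8.

P_5(x); series = 63 x^5/8 - 35 x^3/4 + 15 x/8


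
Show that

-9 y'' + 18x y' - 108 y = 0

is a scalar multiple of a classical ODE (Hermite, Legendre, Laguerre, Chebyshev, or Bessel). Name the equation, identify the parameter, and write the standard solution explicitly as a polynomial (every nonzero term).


All three coefficients share the factor -9; dividing through by -9 gives  y'' - 2x y' + 12 y = 0.
This matches the Hermite equation y'' - 2x y' + 2n y = 0 with 2n = 12, so n = 6; the polynomial solution is H_6(x).
With y = sum_k a_k x^k, matching x^k gives (k+2)(k+1) a_{k+2} = 2(k - n) a_k = 2(k - 6) a_k. The right side vanishes at k = 6, so the series with the parity of 6 terminates at degree 6.
Standard normalization: leading coefficient of H_n is 2^n, so a_6 = 2^6 = 64. Work downward with a_k = (k+1)(k+2) a_{k+2} / (2(k - n)):
  a_4 = (5)(6)(64) / (2(4 - 6)) = 1920/(-4) = -480
  a_2 = (3)(4)(-480) / (2(2 - 6)) = -5760/(-8) = 720
  a_0 = (1)(2)(720) / (2(0 - 6)) = 1440/(-12) = -120
Hence H_6(x) = 64 x^6 - 480 x^4 + 720 x^2 - 120.

H_6(x); series = 64 x^6 - 480 x^4 + 720 x^2 - 120


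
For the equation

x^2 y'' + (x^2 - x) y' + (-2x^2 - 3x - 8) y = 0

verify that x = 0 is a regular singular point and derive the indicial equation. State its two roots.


Divide by x^2 to reach normal form y'' + P_1(x) y' + P_2(x) y = 0 with P_1(x) = 1 - 1/x and P_2(x) = -2 - 3/x - 8/x^2.
x = 0 is a singular point because the y'-coefficient 1 - 1/x has a pole at x = 0 and the y-coefficient -2 - 3/x - 8/x^2 has a pole at x = 0.
It is a regular singular point because x P_1(x) = p(x) = x - 1 and x^2 P_2(x) = q(x) = -2x^2 - 3x - 8 are polynomials, hence analytic at x = 0.
p(0) = -1,  q(0) = -8.
Indicial equation: r(r-1) + p(0) r + q(0) = 0, i.e. r^2 + (p(0) - 1) r + q(0) = 0, i.e. r^2 - 2 r - 8 = 0.
Discriminant: (-2)^2 - 4(-8) = 36, so r = (2 ± 6)/2.
Solving: r_1 = 4, r_2 = -2.

indicial: r^2 - 2 r - 8 = 0; roots r_1 = 4, r_2 = -2


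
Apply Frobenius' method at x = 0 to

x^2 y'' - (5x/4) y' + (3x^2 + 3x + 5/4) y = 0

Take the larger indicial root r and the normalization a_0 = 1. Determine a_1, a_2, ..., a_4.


Write in Frobenius form y'' + (p(x)/x) y' + (q(x)/x^2) y = 0:
  p(x) = -5/4,  q(x) = 3x^2 + 3x + 5/4.
Indicial equation: r(r-1) + (-5/4) r + (5/4) = 0 -> roots r_1 = 5/4, r_2 = 1.
Take r = r_1 = 5/4. Let y(x) = x^r sum_{n>=0} a_n x^n with a_0 = 1.
Substitute y = x^r sum a_n x^n and match x^{r+n}. The recurrence is
  D(n) a_n + 3 a_{n-1} + 3 a_{n-2} = 0,  where D(n) = (r+n)(r+n-1) + (-5/4)(r+n) + (5/4).
  a_n = [-3 a_{n-1} - 3 a_{n-2}] / D(n).
Since the indicial polynomial factors as (r - r_1)(r - r_2), D(n) = (r_1 + n - r_1)(r_1 + n - r_2) = n(n + 1/4).
Evaluating step by step (a_0 = 1):
  n = 1: D(1) = 1(1 + 1/4) = 5/4; numerator = -3(1) = -3; a_1 = (-3)/(5/4) = -12/5
  n = 2: D(2) = 2(2 + 1/4) = 9/2; numerator = -3(-12/5) - 3(1) = 21/5; a_2 = (21/5)/(9/2) = 14/15
  n = 3: D(3) = 3(3 + 1/4) = 39/4; numerator = -3(14/15) - 3(-12/5) = 22/5; a_3 = (22/5)/(39/4) = 88/195
  n = 4: D(4) = 4(4 + 1/4) = 17; numerator = -3(88/195) - 3(14/15) = -54/13; a_4 = (-54/13)/(17) = -54/221

r = 5/4; a_0 = 1; a_1 = -12/5; a_2 = 14/15; a_3 = 88/195; a_4 = -54/221


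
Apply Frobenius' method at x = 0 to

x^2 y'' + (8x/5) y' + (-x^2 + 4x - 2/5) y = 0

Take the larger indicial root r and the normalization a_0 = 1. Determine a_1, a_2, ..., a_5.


Write in Frobenius form y'' + (p(x)/x) y' + (q(x)/x^2) y = 0:
  p(x) = 8/5,  q(x) = -x^2 + 4x - 2/5.
Indicial equation: r(r-1) + (8/5) r + (-2/5) = 0 -> roots r_1 = 2/5, r_2 = -1.
Take r = r_1 = 2/5. Let y(x) = x^r sum_{n>=0} a_n x^n with a_0 = 1.
Substitute y = x^r sum a_n x^n and match x^{r+n}. The recurrence is
  D(n) a_n + 4 a_{n-1} - 1 a_{n-2} = 0,  where D(n) = (r+n)(r+n-1) + (8/5)(r+n) + (-2/5).
  a_n = [-4 a_{n-1} + 1 a_{n-2}] / D(n).
Since the indicial polynomial factors as (r - r_1)(r - r_2), D(n) = (r_1 + n - r_1)(r_1 + n - r_2) = n(n + 7/5).
Evaluating step by step (a_0 = 1):
  n = 1: D(1) = 1(1 + 7/5) = 12/5; numerator = -4(1) = -4; a_1 = (-4)/(12/5) = -5/3
  n = 2: D(2) = 2(2 + 7/5) = 34/5; numerator = -4(-5/3) + 1(1) = 23/3; a_2 = (23/3)/(34/5) = 115/102
  n = 3: D(3) = 3(3 + 7/5) = 66/5; numerator = -4(115/102) + 1(-5/3) = -105/17; a_3 = (-105/17)/(66/5) = -175/374
  n = 4: D(4) = 4(4 + 7/5) = 108/5; numerator = -4(-175/374) + 1(115/102) = 3365/1122; a_4 = (3365/1122)/(108/5) = 16825/121176
  n = 5: D(5) = 5(5 + 7/5) = 32; numerator = -4(16825/121176) + 1(-175/374) = -15500/15147; a_5 = (-15500/15147)/(32) = -3875/121176

r = 2/5; a_0 = 1; a_1 = -5/3; a_2 = 115/102; a_3 = -175/374; a_4 = 16825/121176; a_5 = -3875/121176


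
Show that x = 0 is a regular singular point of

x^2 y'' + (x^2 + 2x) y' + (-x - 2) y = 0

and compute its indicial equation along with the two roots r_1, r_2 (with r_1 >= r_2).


Divide by x^2 to reach normal form y'' + P_1(x) y' + P_2(x) y = 0 with P_1(x) = 1 + 2/x and P_2(x) = -1/x - 2/x^2.
x = 0 is a singular point because the y'-coefficient 1 + 2/x has a pole at x = 0 and the y-coefficient -1/x - 2/x^2 has a pole at x = 0.
It is a regular singular point because x P_1(x) = p(x) = x + 2 and x^2 P_2(x) = q(x) = -x - 2 are polynomials, hence analytic at x = 0.
p(0) = 2,  q(0) = -2.
Indicial equation: r(r-1) + p(0) r + q(0) = 0, i.e. r^2 + (p(0) - 1) r + q(0) = 0, i.e. r^2 + 1 r - 2 = 0.
Discriminant: (1)^2 - 4(-2) = 9, so r = (-1 ± 3)/2.
Solving: r_1 = 1, r_2 = -2.

indicial: r^2 + 1 r - 2 = 0; roots r_1 = 1, r_2 = -2


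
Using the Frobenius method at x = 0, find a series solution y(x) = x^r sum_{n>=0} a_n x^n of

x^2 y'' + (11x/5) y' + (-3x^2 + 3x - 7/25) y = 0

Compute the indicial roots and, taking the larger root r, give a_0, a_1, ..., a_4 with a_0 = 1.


Write in Frobenius form y'' + (p(x)/x) y' + (q(x)/x^2) y = 0:
  p(x) = 11/5,  q(x) = -3x^2 + 3x - 7/25.
Indicial equation: r(r-1) + (11/5) r + (-7/25) = 0 -> roots r_1 = 1/5, r_2 = -7/5.
Take r = r_1 = 1/5. Let y(x) = x^r sum_{n>=0} a_n x^n with a_0 = 1.
Substitute y = x^r sum a_n x^n and match x^{r+n}. The recurrence is
  D(n) a_n + 3 a_{n-1} - 3 a_{n-2} = 0,  where D(n) = (r+n)(r+n-1) + (11/5)(r+n) + (-7/25).
  a_n = [-3 a_{n-1} + 3 a_{n-2}] / D(n).
Since the indicial polynomial factors as (r - r_1)(r - r_2), D(n) = (r_1 + n - r_1)(r_1 + n - r_2) = n(n + 8/5).
Evaluating step by step (a_0 = 1):
  n = 1: D(1) = 1(1 + 8/5) = 13/5; numerator = -3(1) = -3; a_1 = (-3)/(13/5) = -15/13
  n = 2: D(2) = 2(2 + 8/5) = 36/5; numerator = -3(-15/13) + 3(1) = 84/13; a_2 = (84/13)/(36/5) = 35/39
  n = 3: D(3) = 3(3 + 8/5) = 69/5; numerator = -3(35/39) + 3(-15/13) = -80/13; a_3 = (-80/13)/(69/5) = -400/897
  n = 4: D(4) = 4(4 + 8/5) = 112/5; numerator = -3(-400/897) + 3(35/39) = 1205/299; a_4 = (1205/299)/(112/5) = 6025/33488

r = 1/5; a_0 = 1; a_1 = -15/13; a_2 = 35/39; a_3 = -400/897; a_4 = 6025/33488


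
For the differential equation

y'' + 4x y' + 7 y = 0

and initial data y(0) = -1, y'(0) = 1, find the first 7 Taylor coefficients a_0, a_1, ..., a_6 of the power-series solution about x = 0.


Ansatz: y(x) = sum_{n>=0} a_n x^n, so y'(x) = sum_{n>=1} n a_n x^(n-1) and y''(x) = sum_{n>=2} n(n-1) a_n x^(n-2).
Substitute into P(x) y'' + Q(x) y' + R(x) y = 0 with P(x) = 1, Q(x) = 4x, R(x) = 7, and match powers of x.
Initial conditions: a_0 = -1, a_1 = 1.
Setting the coefficient of each power of x to zero and solving order by order (substituting the coefficients already found):
  x^0: 2 a_2 + 7 a_0 = 0  ->  2 a_2 = -7 a_0 = 7  ->  a_2 = 7/2
  x^1: 6 a_3 + 11 a_1 = 0  ->  6 a_3 = -11 a_1 = -11  ->  a_3 = -11/6
  x^2: 12 a_4 + 15 a_2 = 0  ->  12 a_4 = -15 a_2 = -105/2  ->  a_4 = -35/8
  x^3: 20 a_5 + 19 a_3 = 0  ->  20 a_5 = -19 a_3 = 209/6  ->  a_5 = 209/120
  x^4: 30 a_6 + 23 a_4 = 0  ->  30 a_6 = -23 a_4 = 805/8  ->  a_6 = 161/48
Truncated series: y(x) = -1 + x + (7/2) x^2 - (11/6) x^3 - (35/8) x^4 + (209/120) x^5 + (161/48) x^6 + O(x^7).

a_0 = -1; a_1 = 1; a_2 = 7/2; a_3 = -11/6; a_4 = -35/8; a_5 = 209/120; a_6 = 161/48


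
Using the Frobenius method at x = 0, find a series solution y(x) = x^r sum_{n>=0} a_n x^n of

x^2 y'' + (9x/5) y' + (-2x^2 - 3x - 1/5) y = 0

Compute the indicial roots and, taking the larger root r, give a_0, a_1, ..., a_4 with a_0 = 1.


Write in Frobenius form y'' + (p(x)/x) y' + (q(x)/x^2) y = 0:
  p(x) = 9/5,  q(x) = -2x^2 - 3x - 1/5.
Indicial equation: r(r-1) + (9/5) r + (-1/5) = 0 -> roots r_1 = 1/5, r_2 = -1.
Take r = r_1 = 1/5. Let y(x) = x^r sum_{n>=0} a_n x^n with a_0 = 1.
Substitute y = x^r sum a_n x^n and match x^{r+n}. The recurrence is
  D(n) a_n - 3 a_{n-1} - 2 a_{n-2} = 0,  where D(n) = (r+n)(r+n-1) + (9/5)(r+n) + (-1/5).
  a_n = [3 a_{n-1} + 2 a_{n-2}] / D(n).
Since the indicial polynomial factors as (r - r_1)(r - r_2), D(n) = (r_1 + n - r_1)(r_1 + n - r_2) = n(n + 6/5).
Evaluating step by step (a_0 = 1):
  n = 1: D(1) = 1(1 + 6/5) = 11/5; numerator = 3(1) = 3; a_1 = (3)/(11/5) = 15/11
  n = 2: D(2) = 2(2 + 6/5) = 32/5; numerator = 3(15/11) + 2(1) = 67/11; a_2 = (67/11)/(32/5) = 335/352
  n = 3: D(3) = 3(3 + 6/5) = 63/5; numerator = 3(335/352) + 2(15/11) = 1965/352; a_3 = (1965/352)/(63/5) = 3275/7392
  n = 4: D(4) = 4(4 + 6/5) = 104/5; numerator = 3(3275/7392) + 2(335/352) = 7965/2464; a_4 = (7965/2464)/(104/5) = 39825/256256

r = 1/5; a_0 = 1; a_1 = 15/11; a_2 = 335/352; a_3 = 3275/7392; a_4 = 39825/256256


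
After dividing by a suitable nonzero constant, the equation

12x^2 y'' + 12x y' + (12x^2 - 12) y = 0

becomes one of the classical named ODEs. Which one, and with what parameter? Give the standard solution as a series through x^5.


All three coefficients share the factor 12; dividing through by 12 gives  x^2 y'' + x y' + (x^2 - 1) y = 0.
This matches the Bessel equation x^2 y'' + x y' + (x^2 - nu^2) y = 0 with nu^2 = 1, so nu = 1; the solution bounded at x = 0 is J_1(x).
Frobenius at x = 0: indicial roots ±nu; for r = nu the recurrence k(k + 2nu) c_k = -c_{k-2} gives the standard series J_nu(x) = sum_{k>=0} (-1)^k / (k! (k+nu)!) (x/2)^(2k+nu). Evaluate the first 3 terms:
  k = 0: (-1)^0 / (0! * 1! * 2^1) x^1 = 1/(1*1*2) x^1 = (1/2) x^1
  k = 1: (-1)^1 / (1! * 2! * 2^3) x^3 = -1/(1*2*8) x^3 = (-1/16) x^3
  k = 2: (-1)^2 / (2! * 3! * 2^5) x^5 = 1/(2*6*32) x^5 = (1/384) x^5
Hence J_1(x) = x^5/384 - x^3/16 + x/2 + ....

J_1(x); series = x^5/384 - x^3/16 + x/2


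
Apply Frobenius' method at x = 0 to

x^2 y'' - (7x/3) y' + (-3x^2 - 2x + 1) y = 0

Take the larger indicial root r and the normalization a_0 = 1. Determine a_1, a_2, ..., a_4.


Write in Frobenius form y'' + (p(x)/x) y' + (q(x)/x^2) y = 0:
  p(x) = -7/3,  q(x) = -3x^2 - 2x + 1.
Indicial equation: r(r-1) + (-7/3) r + (1) = 0 -> roots r_1 = 3, r_2 = 1/3.
Take r = r_1 = 3. Let y(x) = x^r sum_{n>=0} a_n x^n with a_0 = 1.
Substitute y = x^r sum a_n x^n and match x^{r+n}. The recurrence is
  D(n) a_n - 2 a_{n-1} - 3 a_{n-2} = 0,  where D(n) = (r+n)(r+n-1) + (-7/3)(r+n) + (1).
  a_n = [2 a_{n-1} + 3 a_{n-2}] / D(n).
Since the indicial polynomial factors as (r - r_1)(r - r_2), D(n) = (r_1 + n - r_1)(r_1 + n - r_2) = n(n + 8/3).
Evaluating step by step (a_0 = 1):
  n = 1: D(1) = 1(1 + 8/3) = 11/3; numerator = 2(1) = 2; a_1 = (2)/(11/3) = 6/11
  n = 2: D(2) = 2(2 + 8/3) = 28/3; numerator = 2(6/11) + 3(1) = 45/11; a_2 = (45/11)/(28/3) = 135/308
  n = 3: D(3) = 3(3 + 8/3) = 17; numerator = 2(135/308) + 3(6/11) = 387/154; a_3 = (387/154)/(17) = 387/2618
  n = 4: D(4) = 4(4 + 8/3) = 80/3; numerator = 2(387/2618) + 3(135/308) = 8433/5236; a_4 = (8433/5236)/(80/3) = 25299/418880

r = 3; a_0 = 1; a_1 = 6/11; a_2 = 135/308; a_3 = 387/2618; a_4 = 25299/418880


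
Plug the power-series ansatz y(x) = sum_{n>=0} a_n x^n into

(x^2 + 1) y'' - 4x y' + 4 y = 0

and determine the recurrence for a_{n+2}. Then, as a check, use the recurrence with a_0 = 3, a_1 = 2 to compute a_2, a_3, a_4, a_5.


Substitute y = sum_n a_n x^n.
(1 + 1 x^2) y'' contributes (n+2)(n+1) a_{n+2} + n(n-1) a_n at x^n.
-4 x y'(x) contributes -4 n a_n at x^n.
4 y(x) contributes 4 a_n at x^n.
Matching x^n: (n+2)(n+1) a_{n+2} + (n(n-1) - 4 n + 4) a_n = 0.
Thus a_{n+2} = (-n(n-1) + 4 n - 4) / ((n+1)(n+2)) * a_n.

Check with a_0 = 3, a_1 = 2 (apply the recurrence for n = 0, 1, 2, 3): a_0 = 3, a_1 = 2, a_2 = -6, a_3 = 0, a_4 = -1, a_5 = 0.

a_(n+2) = (-n(n-1) + 4 n - 4) / ((n+1)(n+2)) * a_n; check: a_0 = 3, a_1 = 2, a_2 = -6, a_3 = 0, a_4 = -1, a_5 = 0


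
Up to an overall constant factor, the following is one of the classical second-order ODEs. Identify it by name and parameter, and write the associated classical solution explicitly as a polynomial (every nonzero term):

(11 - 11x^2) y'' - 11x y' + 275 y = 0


All three coefficients share the factor 11; dividing through by 11 gives  (1 - x^2) y'' - x y' + 25 y = 0.
This matches the Chebyshev equation (1 - x^2) y'' - x y' + n^2 y = 0 (note the -x y' term, not -2x y') with n^2 = 25, so n = 5; the polynomial solution is T_5(x).
With y = sum_k a_k x^k, matching x^k gives (k+2)(k+1) a_{k+2} = (k^2 - n^2) a_k = (k - 5)(k + 5) a_k. The right side vanishes at k = 5, so the series with the parity of 5 terminates at degree 5.
Standard normalization: leading coefficient of T_n is 2^(n-1), so a_5 = 2^4 = 16. Work downward with a_k = (k+1)(k+2) a_{k+2} / ((k - 5)(k + 5)):
  a_3 = (4)(5)(16) / ((3 - 5)(3 + 5)) = 320/(-16) = -20
  a_1 = (2)(3)(-20) / ((1 - 5)(1 + 5)) = -120/(-24) = 5
Hence T_5(x) = 16 x^5 - 20 x^3 + 5 x.

T_5(x); series = 16 x^5 - 20 x^3 + 5 x


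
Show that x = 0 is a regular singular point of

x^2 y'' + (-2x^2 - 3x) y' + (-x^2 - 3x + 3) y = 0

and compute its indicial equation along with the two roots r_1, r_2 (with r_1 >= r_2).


Divide by x^2 to reach normal form y'' + P_1(x) y' + P_2(x) y = 0 with P_1(x) = -2 - 3/x and P_2(x) = -1 - 3/x + 3/x^2.
x = 0 is a singular point because the y'-coefficient -2 - 3/x has a pole at x = 0 and the y-coefficient -1 - 3/x + 3/x^2 has a pole at x = 0.
It is a regular singular point because x P_1(x) = p(x) = -2x - 3 and x^2 P_2(x) = q(x) = -x^2 - 3x + 3 are polynomials, hence analytic at x = 0.
p(0) = -3,  q(0) = 3.
Indicial equation: r(r-1) + p(0) r + q(0) = 0, i.e. r^2 + (p(0) - 1) r + q(0) = 0, i.e. r^2 - 4 r + 3 = 0.
Discriminant: (-4)^2 - 4(3) = 4, so r = (4 ± 2)/2.
Solving: r_1 = 3, r_2 = 1.

indicial: r^2 - 4 r + 3 = 0; roots r_1 = 3, r_2 = 1


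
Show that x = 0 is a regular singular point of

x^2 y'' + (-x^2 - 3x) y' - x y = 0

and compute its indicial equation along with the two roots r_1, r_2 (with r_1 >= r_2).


Divide by x^2 to reach normal form y'' + P_1(x) y' + P_2(x) y = 0 with P_1(x) = -1 - 3/x and P_2(x) = -1/x.
x = 0 is a singular point because the y'-coefficient -1 - 3/x has a pole at x = 0 and the y-coefficient -1/x has a pole at x = 0.
It is a regular singular point because x P_1(x) = p(x) = -x - 3 and x^2 P_2(x) = q(x) = -x are polynomials, hence analytic at x = 0.
p(0) = -3,  q(0) = 0.
Indicial equation: r(r-1) + p(0) r + q(0) = 0, i.e. r^2 + (p(0) - 1) r + q(0) = 0, i.e. r^2 - 4 r = 0.
Discriminant: (-4)^2 - 4(0) = 16, so r = (4 ± 4)/2.
Solving: r_1 = 4, r_2 = 0.

indicial: r^2 - 4 r = 0; roots r_1 = 4, r_2 = 0


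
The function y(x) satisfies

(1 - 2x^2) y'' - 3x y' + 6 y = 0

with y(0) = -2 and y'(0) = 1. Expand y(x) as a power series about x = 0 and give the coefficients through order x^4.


Ansatz: y(x) = sum_{n>=0} a_n x^n, so y'(x) = sum_{n>=1} n a_n x^(n-1) and y''(x) = sum_{n>=2} n(n-1) a_n x^(n-2).
Substitute into P(x) y'' + Q(x) y' + R(x) y = 0 with P(x) = 1 - 2x^2, Q(x) = -3x, R(x) = 6, and match powers of x.
Initial conditions: a_0 = -2, a_1 = 1.
Setting the coefficient of each power of x to zero and solving order by order (substituting the coefficients already found):
  x^0: 2 a_2 + 6 a_0 = 0  ->  2 a_2 = -6 a_0 = 12  ->  a_2 = 6
  x^1: 6 a_3 + 3 a_1 = 0  ->  6 a_3 = -3 a_1 = -3  ->  a_3 = -1/2
  x^2: 12 a_4 - 4 a_2 = 0  ->  12 a_4 = 4 a_2 = 24  ->  a_4 = 2
Truncated series: y(x) = -2 + x + 6 x^2 - (1/2) x^3 + 2 x^4 + O(x^5).

a_0 = -2; a_1 = 1; a_2 = 6; a_3 = -1/2; a_4 = 2


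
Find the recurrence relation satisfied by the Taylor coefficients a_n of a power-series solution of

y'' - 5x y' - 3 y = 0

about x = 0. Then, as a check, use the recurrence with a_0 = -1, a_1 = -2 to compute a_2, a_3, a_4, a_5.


Substitute y = sum_n a_n x^n.
y''(x) has coefficient (n+2)(n+1) a_{n+2} at x^n;
-5 x y'(x) has coefficient -5 n a_n at x^n (shift);
-3 y(x) has coefficient -3 a_n at x^n.
Matching x^n: (n+2)(n+1) a_{n+2} + (-5n - 3) a_n = 0.
Thus a_{n+2} = (5n + 3) / ((n+1)(n+2)) * a_n.

Check with a_0 = -1, a_1 = -2 (apply the recurrence for n = 0, 1, 2, 3): a_0 = -1, a_1 = -2, a_2 = -3/2, a_3 = -8/3, a_4 = -13/8, a_5 = -12/5.

a_(n+2) = (5n + 3) / ((n+1)(n+2)) * a_n; check: a_0 = -1, a_1 = -2, a_2 = -3/2, a_3 = -8/3, a_4 = -13/8, a_5 = -12/5


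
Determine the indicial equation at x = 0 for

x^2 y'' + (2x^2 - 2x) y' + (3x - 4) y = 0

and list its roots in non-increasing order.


Divide by x^2 to reach normal form y'' + P_1(x) y' + P_2(x) y = 0 with P_1(x) = 2 - 2/x and P_2(x) = 3/x - 4/x^2.
x = 0 is a singular point because the y'-coefficient 2 - 2/x has a pole at x = 0 and the y-coefficient 3/x - 4/x^2 has a pole at x = 0.
It is a regular singular point because x P_1(x) = p(x) = 2x - 2 and x^2 P_2(x) = q(x) = 3x - 4 are polynomials, hence analytic at x = 0.
p(0) = -2,  q(0) = -4.
Indicial equation: r(r-1) + p(0) r + q(0) = 0, i.e. r^2 + (p(0) - 1) r + q(0) = 0, i.e. r^2 - 3 r - 4 = 0.
Discriminant: (-3)^2 - 4(-4) = 25, so r = (3 ± 5)/2.
Solving: r_1 = 4, r_2 = -1.

indicial: r^2 - 3 r - 4 = 0; roots r_1 = 4, r_2 = -1


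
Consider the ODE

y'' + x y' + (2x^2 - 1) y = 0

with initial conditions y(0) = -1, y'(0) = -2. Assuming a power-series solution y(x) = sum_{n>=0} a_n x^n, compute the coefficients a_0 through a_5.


Ansatz: y(x) = sum_{n>=0} a_n x^n, so y'(x) = sum_{n>=1} n a_n x^(n-1) and y''(x) = sum_{n>=2} n(n-1) a_n x^(n-2).
Substitute into P(x) y'' + Q(x) y' + R(x) y = 0 with P(x) = 1, Q(x) = x, R(x) = 2x^2 - 1, and match powers of x.
Initial conditions: a_0 = -1, a_1 = -2.
Setting the coefficient of each power of x to zero and solving order by order (substituting the coefficients already found):
  x^0: 2 a_2 - a_0 = 0  ->  2 a_2 = a_0 = -1  ->  a_2 = -1/2
  x^1: 6 a_3 = 0  ->  a_3 = 0
  x^2: 12 a_4 + a_2 + 2 a_0 = 0  ->  12 a_4 = -a_2 - 2 a_0 = 5/2  ->  a_4 = 5/24
  x^3: 20 a_5 + 2 a_3 + 2 a_1 = 0  ->  20 a_5 = -2 a_3 - 2 a_1 = 4  ->  a_5 = 1/5
Truncated series: y(x) = -1 - 2 x - (1/2) x^2 + (5/24) x^4 + (1/5) x^5 + O(x^6).

a_0 = -1; a_1 = -2; a_2 = -1/2; a_3 = 0; a_4 = 5/24; a_5 = 1/5


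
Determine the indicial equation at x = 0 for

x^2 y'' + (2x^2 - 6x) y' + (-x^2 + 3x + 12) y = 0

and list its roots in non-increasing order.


Divide by x^2 to reach normal form y'' + P_1(x) y' + P_2(x) y = 0 with P_1(x) = 2 - 6/x and P_2(x) = -1 + 3/x + 12/x^2.
x = 0 is a singular point because the y'-coefficient 2 - 6/x has a pole at x = 0 and the y-coefficient -1 + 3/x + 12/x^2 has a pole at x = 0.
It is a regular singular point because x P_1(x) = p(x) = 2x - 6 and x^2 P_2(x) = q(x) = -x^2 + 3x + 12 are polynomials, hence analytic at x = 0.
p(0) = -6,  q(0) = 12.
Indicial equation: r(r-1) + p(0) r + q(0) = 0, i.e. r^2 + (p(0) - 1) r + q(0) = 0, i.e. r^2 - 7 r + 12 = 0.
Discriminant: (-7)^2 - 4(12) = 1, so r = (7 ± 1)/2.
Solving: r_1 = 4, r_2 = 3.

indicial: r^2 - 7 r + 12 = 0; roots r_1 = 4, r_2 = 3


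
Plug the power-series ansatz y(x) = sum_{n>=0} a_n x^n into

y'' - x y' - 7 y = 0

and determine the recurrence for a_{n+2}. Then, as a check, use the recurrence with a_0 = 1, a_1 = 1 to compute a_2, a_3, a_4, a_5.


Substitute y = sum_n a_n x^n.
y''(x) has coefficient (n+2)(n+1) a_{n+2} at x^n;
-x y'(x) has coefficient -n a_n at x^n (shift);
-7 y(x) has coefficient -7 a_n at x^n.
Matching x^n: (n+2)(n+1) a_{n+2} + (-n - 7) a_n = 0.
Thus a_{n+2} = (n + 7) / ((n+1)(n+2)) * a_n.

Check with a_0 = 1, a_1 = 1 (apply the recurrence for n = 0, 1, 2, 3): a_0 = 1, a_1 = 1, a_2 = 7/2, a_3 = 4/3, a_4 = 21/8, a_5 = 2/3.

a_(n+2) = (n + 7) / ((n+1)(n+2)) * a_n; check: a_0 = 1, a_1 = 1, a_2 = 7/2, a_3 = 4/3, a_4 = 21/8, a_5 = 2/3


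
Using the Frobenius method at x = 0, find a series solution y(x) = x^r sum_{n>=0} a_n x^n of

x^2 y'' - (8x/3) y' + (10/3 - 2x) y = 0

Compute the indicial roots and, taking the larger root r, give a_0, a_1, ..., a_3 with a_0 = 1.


Write in Frobenius form y'' + (p(x)/x) y' + (q(x)/x^2) y = 0:
  p(x) = -8/3,  q(x) = 10/3 - 2x.
Indicial equation: r(r-1) + (-8/3) r + (10/3) = 0 -> roots r_1 = 2, r_2 = 5/3.
Take r = r_1 = 2. Let y(x) = x^r sum_{n>=0} a_n x^n with a_0 = 1.
Substitute y = x^r sum a_n x^n and match x^{r+n}. The recurrence is
  D(n) a_n - 2 a_{n-1} = 0,  where D(n) = (r+n)(r+n-1) + (-8/3)(r+n) + (10/3).
  a_n = 2 / D(n) * a_{n-1}.
Since the indicial polynomial factors as (r - r_1)(r - r_2), D(n) = (r_1 + n - r_1)(r_1 + n - r_2) = n(n + 1/3).
Evaluating step by step (a_0 = 1):
  n = 1: D(1) = 1(1 + 1/3) = 4/3; numerator = 2(1) = 2; a_1 = (2)/(4/3) = 3/2
  n = 2: D(2) = 2(2 + 1/3) = 14/3; numerator = 2(3/2) = 3; a_2 = (3)/(14/3) = 9/14
  n = 3: D(3) = 3(3 + 1/3) = 10; numerator = 2(9/14) = 9/7; a_3 = (9/7)/(10) = 9/70

r = 2; a_0 = 1; a_1 = 3/2; a_2 = 9/14; a_3 = 9/70


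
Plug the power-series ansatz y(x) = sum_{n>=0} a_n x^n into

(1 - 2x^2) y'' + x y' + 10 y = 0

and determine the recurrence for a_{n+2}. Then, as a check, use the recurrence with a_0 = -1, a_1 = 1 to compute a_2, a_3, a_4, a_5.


Substitute y = sum_n a_n x^n.
(1 - 2 x^2) y'' contributes (n+2)(n+1) a_{n+2} - 2 n(n-1) a_n at x^n.
x y'(x) contributes n a_n at x^n.
10 y(x) contributes 10 a_n at x^n.
Matching x^n: (n+2)(n+1) a_{n+2} + (-2 n(n-1) + n + 10) a_n = 0.
Thus a_{n+2} = (2 n(n-1) - n - 10) / ((n+1)(n+2)) * a_n.

Check with a_0 = -1, a_1 = 1 (apply the recurrence for n = 0, 1, 2, 3): a_0 = -1, a_1 = 1, a_2 = 5, a_3 = -11/6, a_4 = -10/3, a_5 = 11/120.

a_(n+2) = (2 n(n-1) - n - 10) / ((n+1)(n+2)) * a_n; check: a_0 = -1, a_1 = 1, a_2 = 5, a_3 = -11/6, a_4 = -10/3, a_5 = 11/120


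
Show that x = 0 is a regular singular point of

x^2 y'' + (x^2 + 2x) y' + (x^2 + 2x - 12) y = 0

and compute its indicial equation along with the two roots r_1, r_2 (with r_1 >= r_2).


Divide by x^2 to reach normal form y'' + P_1(x) y' + P_2(x) y = 0 with P_1(x) = 1 + 2/x and P_2(x) = 1 + 2/x - 12/x^2.
x = 0 is a singular point because the y'-coefficient 1 + 2/x has a pole at x = 0 and the y-coefficient 1 + 2/x - 12/x^2 has a pole at x = 0.
It is a regular singular point because x P_1(x) = p(x) = x + 2 and x^2 P_2(x) = q(x) = x^2 + 2x - 12 are polynomials, hence analytic at x = 0.
p(0) = 2,  q(0) = -12.
Indicial equation: r(r-1) + p(0) r + q(0) = 0, i.e. r^2 + (p(0) - 1) r + q(0) = 0, i.e. r^2 + 1 r - 12 = 0.
Discriminant: (1)^2 - 4(-12) = 49, so r = (-1 ± 7)/2.
Solving: r_1 = 3, r_2 = -4.

indicial: r^2 + 1 r - 12 = 0; roots r_1 = 3, r_2 = -4


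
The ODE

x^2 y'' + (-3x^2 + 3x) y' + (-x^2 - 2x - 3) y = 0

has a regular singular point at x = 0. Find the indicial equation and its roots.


Divide by x^2 to reach normal form y'' + P_1(x) y' + P_2(x) y = 0 with P_1(x) = -3 + 3/x and P_2(x) = -1 - 2/x - 3/x^2.
x = 0 is a singular point because the y'-coefficient -3 + 3/x has a pole at x = 0 and the y-coefficient -1 - 2/x - 3/x^2 has a pole at x = 0.
It is a regular singular point because x P_1(x) = p(x) = 3 - 3x and x^2 P_2(x) = q(x) = -x^2 - 2x - 3 are polynomials, hence analytic at x = 0.
p(0) = 3,  q(0) = -3.
Indicial equation: r(r-1) + p(0) r + q(0) = 0, i.e. r^2 + (p(0) - 1) r + q(0) = 0, i.e. r^2 + 2 r - 3 = 0.
Discriminant: (2)^2 - 4(-3) = 16, so r = (-2 ± 4)/2.
Solving: r_1 = 1, r_2 = -3.

indicial: r^2 + 2 r - 3 = 0; roots r_1 = 1, r_2 = -3


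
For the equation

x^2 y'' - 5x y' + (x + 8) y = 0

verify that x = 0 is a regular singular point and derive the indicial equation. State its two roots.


Divide by x^2 to reach normal form y'' + P_1(x) y' + P_2(x) y = 0 with P_1(x) = -5/x and P_2(x) = 1/x + 8/x^2.
x = 0 is a singular point because the y'-coefficient -5/x has a pole at x = 0 and the y-coefficient 1/x + 8/x^2 has a pole at x = 0.
It is a regular singular point because x P_1(x) = p(x) = -5 and x^2 P_2(x) = q(x) = x + 8 are polynomials, hence analytic at x = 0.
p(0) = -5,  q(0) = 8.
Indicial equation: r(r-1) + p(0) r + q(0) = 0, i.e. r^2 + (p(0) - 1) r + q(0) = 0, i.e. r^2 - 6 r + 8 = 0.
Discriminant: (-6)^2 - 4(8) = 4, so r = (6 ± 2)/2.
Solving: r_1 = 4, r_2 = 2.

indicial: r^2 - 6 r + 8 = 0; roots r_1 = 4, r_2 = 2


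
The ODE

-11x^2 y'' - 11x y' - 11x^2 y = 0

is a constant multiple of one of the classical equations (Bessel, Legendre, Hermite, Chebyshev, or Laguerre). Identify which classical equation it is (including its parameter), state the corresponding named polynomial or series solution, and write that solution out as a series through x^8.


All three coefficients share the factor -11; dividing through by -11 gives  x^2 y'' + x y' + x^2 y = 0.
This matches the Bessel equation x^2 y'' + x y' + (x^2 - nu^2) y = 0 with nu^2 = 0, so nu = 0; the solution bounded at x = 0 is J_0(x).
Frobenius at x = 0: indicial roots ±nu; for r = nu the recurrence k(k + 2nu) c_k = -c_{k-2} gives the standard series J_nu(x) = sum_{k>=0} (-1)^k / (k! (k+nu)!) (x/2)^(2k+nu). Evaluate the first 5 terms:
  k = 0: (-1)^0 / (0! * 0! * 2^0) x^0 = 1/(1*1*1) x^0 = (1) x^0
  k = 1: (-1)^1 / (1! * 1! * 2^2) x^2 = -1/(1*1*4) x^2 = (-1/4) x^2
  k = 2: (-1)^2 / (2! * 2! * 2^4) x^4 = 1/(2*2*16) x^4 = (1/64) x^4
  k = 3: (-1)^3 / (3! * 3! * 2^6) x^6 = -1/(6*6*64) x^6 = (-1/2304) x^6
  k = 4: (-1)^4 / (4! * 4! * 2^8) x^8 = 1/(24*24*256) x^8 = (1/147456) x^8
Hence J_0(x) = x^8/147456 - x^6/2304 + x^4/64 - x^2/4 + 1 + ....

J_0(x); series = x^8/147456 - x^6/2304 + x^4/64 - x^2/4 + 1


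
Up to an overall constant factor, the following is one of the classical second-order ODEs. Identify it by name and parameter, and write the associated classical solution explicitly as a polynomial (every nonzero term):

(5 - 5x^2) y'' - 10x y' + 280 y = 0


All three coefficients share the factor 5; dividing through by 5 gives  (1 - x^2) y'' - 2x y' + 56 y = 0.
This matches the Legendre equation (1 - x^2) y'' - 2x y' + n(n+1) y = 0 (note the -2x y' term) with n(n+1) = 56, so n = 7; the polynomial solution is P_7(x).
With y = sum_k a_k x^k, matching x^k gives (k+2)(k+1) a_{k+2} = [k(k+1) - n(n+1)] a_k = (k - 7)(k + 8) a_k. The right side vanishes at k = 7, so the series with the parity of 7 terminates at degree 7.
Standard normalization (P_n(1) = 1): leading coefficient (2n)!/(2^n (n!)^2) = 87178291200/(128*25401600) = 429/16, so a_7 = 429/16. Work downward with a_k = (k+1)(k+2) a_{k+2} / ((k - 7)(k + 8)):
  a_5 = (6)(7)(429/16) / ((5 - 7)(5 + 8)) = (9009/8)/(-26) = -693/16
  a_3 = (4)(5)(-693/16) / ((3 - 7)(3 + 8)) = (-3465/4)/(-44) = 315/16
  a_1 = (2)(3)(315/16) / ((1 - 7)(1 + 8)) = (945/8)/(-54) = -35/16
Hence P_7(x) = 429 x^7/16 - 693 x^5/16 + 315 x^3/16 - 35 x/16.

P_7(x); series = 429 x^7/16 - 693 x^5/16 + 315 x^3/16 - 35 x/16


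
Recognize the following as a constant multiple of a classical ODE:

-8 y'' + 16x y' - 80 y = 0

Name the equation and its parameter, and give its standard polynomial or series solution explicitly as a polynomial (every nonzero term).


All three coefficients share the factor -8; dividing through by -8 gives  y'' - 2x y' + 10 y = 0.
This matches the Hermite equation y'' - 2x y' + 2n y = 0 with 2n = 10, so n = 5; the polynomial solution is H_5(x).
With y = sum_k a_k x^k, matching x^k gives (k+2)(k+1) a_{k+2} = 2(k - n) a_k = 2(k - 5) a_k. The right side vanishes at k = 5, so the series with the parity of 5 terminates at degree 5.
Standard normalization: leading coefficient of H_n is 2^n, so a_5 = 2^5 = 32. Work downward with a_k = (k+1)(k+2) a_{k+2} / (2(k - n)):
  a_3 = (4)(5)(32) / (2(3 - 5)) = 640/(-4) = -160
  a_1 = (2)(3)(-160) / (2(1 - 5)) = -960/(-8) = 120
Hence H_5(x) = 32 x^5 - 160 x^3 + 120 x.

H_5(x); series = 32 x^5 - 160 x^3 + 120 x


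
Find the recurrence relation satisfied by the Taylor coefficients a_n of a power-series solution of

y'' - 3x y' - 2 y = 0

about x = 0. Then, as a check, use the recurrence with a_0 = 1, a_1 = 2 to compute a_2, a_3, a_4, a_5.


Substitute y = sum_n a_n x^n.
y''(x) has coefficient (n+2)(n+1) a_{n+2} at x^n;
-3 x y'(x) has coefficient -3 n a_n at x^n (shift);
-2 y(x) has coefficient -2 a_n at x^n.
Matching x^n: (n+2)(n+1) a_{n+2} + (-3n - 2) a_n = 0.
Thus a_{n+2} = (3n + 2) / ((n+1)(n+2)) * a_n.

Check with a_0 = 1, a_1 = 2 (apply the recurrence for n = 0, 1, 2, 3): a_0 = 1, a_1 = 2, a_2 = 1, a_3 = 5/3, a_4 = 2/3, a_5 = 11/12.

a_(n+2) = (3n + 2) / ((n+1)(n+2)) * a_n; check: a_0 = 1, a_1 = 2, a_2 = 1, a_3 = 5/3, a_4 = 2/3, a_5 = 11/12


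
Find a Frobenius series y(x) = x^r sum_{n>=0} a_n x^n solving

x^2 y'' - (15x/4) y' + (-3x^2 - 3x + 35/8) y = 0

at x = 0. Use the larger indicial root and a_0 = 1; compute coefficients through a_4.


Write in Frobenius form y'' + (p(x)/x) y' + (q(x)/x^2) y = 0:
  p(x) = -15/4,  q(x) = -3x^2 - 3x + 35/8.
Indicial equation: r(r-1) + (-15/4) r + (35/8) = 0 -> roots r_1 = 7/2, r_2 = 5/4.
Take r = r_1 = 7/2. Let y(x) = x^r sum_{n>=0} a_n x^n with a_0 = 1.
Substitute y = x^r sum a_n x^n and match x^{r+n}. The recurrence is
  D(n) a_n - 3 a_{n-1} - 3 a_{n-2} = 0,  where D(n) = (r+n)(r+n-1) + (-15/4)(r+n) + (35/8).
  a_n = [3 a_{n-1} + 3 a_{n-2}] / D(n).
Since the indicial polynomial factors as (r - r_1)(r - r_2), D(n) = (r_1 + n - r_1)(r_1 + n - r_2) = n(n + 9/4).
Evaluating step by step (a_0 = 1):
  n = 1: D(1) = 1(1 + 9/4) = 13/4; numerator = 3(1) = 3; a_1 = (3)/(13/4) = 12/13
  n = 2: D(2) = 2(2 + 9/4) = 17/2; numerator = 3(12/13) + 3(1) = 75/13; a_2 = (75/13)/(17/2) = 150/221
  n = 3: D(3) = 3(3 + 9/4) = 63/4; numerator = 3(150/221) + 3(12/13) = 1062/221; a_3 = (1062/221)/(63/4) = 472/1547
  n = 4: D(4) = 4(4 + 9/4) = 25; numerator = 3(472/1547) + 3(150/221) = 4566/1547; a_4 = (4566/1547)/(25) = 4566/38675

r = 7/2; a_0 = 1; a_1 = 12/13; a_2 = 150/221; a_3 = 472/1547; a_4 = 4566/38675


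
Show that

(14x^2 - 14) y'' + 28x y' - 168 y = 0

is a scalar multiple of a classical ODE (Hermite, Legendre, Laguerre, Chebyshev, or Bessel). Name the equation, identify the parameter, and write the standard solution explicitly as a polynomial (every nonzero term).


All three coefficients share the factor -14; dividing through by -14 gives  (1 - x^2) y'' - 2x y' + 12 y = 0.
This matches the Legendre equation (1 - x^2) y'' - 2x y' + n(n+1) y = 0 (note the -2x y' term) with n(n+1) = 12, so n = 3; the polynomial solution is P_3(x).
With y = sum_k a_k x^k, matching x^k gives (k+2)(k+1) a_{k+2} = [k(k+1) - n(n+1)] a_k = (k - 3)(k + 4) a_k. The right side vanishes at k = 3, so the series with the parity of 3 terminates at degree 3.
Standard normalization (P_n(1) = 1): leading coefficient (2n)!/(2^n (n!)^2) = 720/(8*36) = 5/2, so a_3 = 5/2. Work downward with a_k = (k+1)(k+2) a_{k+2} / ((k - 3)(k + 4)):
  a_1 = (2)(3)(5/2) / ((1 - 3)(1 + 4)) = 15/(-10) = -3/2
Hence P_3(x) = 5 x^3/2 - 3 x/2.

P_3(x); series = 5 x^3/2 - 3 x/2


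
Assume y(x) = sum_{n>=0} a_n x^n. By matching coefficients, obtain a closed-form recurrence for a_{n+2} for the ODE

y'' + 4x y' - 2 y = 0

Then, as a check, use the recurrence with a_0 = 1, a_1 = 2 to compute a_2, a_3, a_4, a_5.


Substitute y = sum_n a_n x^n.
y''(x) has coefficient (n+2)(n+1) a_{n+2} at x^n;
4 x y'(x) has coefficient 4 n a_n at x^n (shift);
-2 y(x) has coefficient -2 a_n at x^n.
Matching x^n: (n+2)(n+1) a_{n+2} + (4n - 2) a_n = 0.
Thus a_{n+2} = (-4n + 2) / ((n+1)(n+2)) * a_n.

Check with a_0 = 1, a_1 = 2 (apply the recurrence for n = 0, 1, 2, 3): a_0 = 1, a_1 = 2, a_2 = 1, a_3 = -2/3, a_4 = -1/2, a_5 = 1/3.

a_(n+2) = (-4n + 2) / ((n+1)(n+2)) * a_n; check: a_0 = 1, a_1 = 2, a_2 = 1, a_3 = -2/3, a_4 = -1/2, a_5 = 1/3


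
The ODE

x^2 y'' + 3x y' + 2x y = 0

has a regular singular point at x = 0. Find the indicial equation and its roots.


Divide by x^2 to reach normal form y'' + P_1(x) y' + P_2(x) y = 0 with P_1(x) = 3/x and P_2(x) = 2/x.
x = 0 is a singular point because the y'-coefficient 3/x has a pole at x = 0 and the y-coefficient 2/x has a pole at x = 0.
It is a regular singular point because x P_1(x) = p(x) = 3 and x^2 P_2(x) = q(x) = 2x are polynomials, hence analytic at x = 0.
p(0) = 3,  q(0) = 0.
Indicial equation: r(r-1) + p(0) r + q(0) = 0, i.e. r^2 + (p(0) - 1) r + q(0) = 0, i.e. r^2 + 2 r = 0.
Discriminant: (2)^2 - 4(0) = 4, so r = (-2 ± 2)/2.
Solving: r_1 = 0, r_2 = -2.

indicial: r^2 + 2 r = 0; roots r_1 = 0, r_2 = -2


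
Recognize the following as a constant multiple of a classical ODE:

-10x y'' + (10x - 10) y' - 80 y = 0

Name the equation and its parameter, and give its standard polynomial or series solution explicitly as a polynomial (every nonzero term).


All three coefficients share the factor -10; dividing through by -10 gives  x y'' + (1 - x) y' + 8 y = 0.
This matches the Laguerre equation x y'' + (1 - x) y' + n y = 0 with n = 8; the polynomial solution is L_8(x).
With y = sum_k a_k x^k, matching x^k gives (k+1)k a_{k+1} + (k+1) a_{k+1} - k a_k + n a_k = 0, i.e. (k+1)^2 a_{k+1} = (k - n) a_k = (k - 8) a_k. The right side vanishes at k = 8, so the series terminates at degree 8.
Standard normalization L_n(0) = 1 gives a_0 = 1. Work upward with a_{k+1} = (k - 8) a_k / (k+1)^2:
  a_1 = (0 - 8)(1) / 1^2 = -8/1 = -8
  a_2 = (1 - 8)(-8) / 2^2 = 56/4 = 14
  a_3 = (2 - 8)(14) / 3^2 = -84/9 = -28/3
  a_4 = (3 - 8)(-28/3) / 4^2 = (140/3)/16 = 35/12
  a_5 = (4 - 8)(35/12) / 5^2 = (-35/3)/25 = -7/15
  a_6 = (5 - 8)(-7/15) / 6^2 = (7/5)/36 = 7/180
  a_7 = (6 - 8)(7/180) / 7^2 = (-7/90)/49 = -1/630
  a_8 = (7 - 8)(-1/630) / 8^2 = (1/630)/64 = 1/40320
Hence L_8(x) = x^8/40320 - x^7/630 + 7 x^6/180 - 7 x^5/15 + 35 x^4/12 - 28 x^3/3 + 14 x^2 - 8 x + 1.

L_8(x); series = x^8/40320 - x^7/630 + 7 x^6/180 - 7 x^5/15 + 35 x^4/12 - 28 x^3/3 + 14 x^2 - 8 x + 1


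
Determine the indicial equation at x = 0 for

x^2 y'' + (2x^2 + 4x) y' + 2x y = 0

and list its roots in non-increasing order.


Divide by x^2 to reach normal form y'' + P_1(x) y' + P_2(x) y = 0 with P_1(x) = 2 + 4/x and P_2(x) = 2/x.
x = 0 is a singular point because the y'-coefficient 2 + 4/x has a pole at x = 0 and the y-coefficient 2/x has a pole at x = 0.
It is a regular singular point because x P_1(x) = p(x) = 2x + 4 and x^2 P_2(x) = q(x) = 2x are polynomials, hence analytic at x = 0.
p(0) = 4,  q(0) = 0.
Indicial equation: r(r-1) + p(0) r + q(0) = 0, i.e. r^2 + (p(0) - 1) r + q(0) = 0, i.e. r^2 + 3 r = 0.
Discriminant: (3)^2 - 4(0) = 9, so r = (-3 ± 3)/2.
Solving: r_1 = 0, r_2 = -3.

indicial: r^2 + 3 r = 0; roots r_1 = 0, r_2 = -3


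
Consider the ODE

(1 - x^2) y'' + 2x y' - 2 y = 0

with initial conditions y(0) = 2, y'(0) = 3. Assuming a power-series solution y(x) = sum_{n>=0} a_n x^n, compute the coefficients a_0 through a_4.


Ansatz: y(x) = sum_{n>=0} a_n x^n, so y'(x) = sum_{n>=1} n a_n x^(n-1) and y''(x) = sum_{n>=2} n(n-1) a_n x^(n-2).
Substitute into P(x) y'' + Q(x) y' + R(x) y = 0 with P(x) = 1 - x^2, Q(x) = 2x, R(x) = -2, and match powers of x.
Initial conditions: a_0 = 2, a_1 = 3.
Setting the coefficient of each power of x to zero and solving order by order (substituting the coefficients already found):
  x^0: 2 a_2 - 2 a_0 = 0  ->  2 a_2 = 2 a_0 = 4  ->  a_2 = 2
  x^1: 6 a_3 = 0  ->  a_3 = 0
  x^2: 12 a_4 = 0  ->  a_4 = 0
Truncated series: y(x) = 2 + 3 x + 2 x^2 + O(x^5).

a_0 = 2; a_1 = 3; a_2 = 2; a_3 = 0; a_4 = 0


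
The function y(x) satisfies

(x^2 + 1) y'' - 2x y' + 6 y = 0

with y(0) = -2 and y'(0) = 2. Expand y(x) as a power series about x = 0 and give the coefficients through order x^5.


Ansatz: y(x) = sum_{n>=0} a_n x^n, so y'(x) = sum_{n>=1} n a_n x^(n-1) and y''(x) = sum_{n>=2} n(n-1) a_n x^(n-2).
Substitute into P(x) y'' + Q(x) y' + R(x) y = 0 with P(x) = x^2 + 1, Q(x) = -2x, R(x) = 6, and match powers of x.
Initial conditions: a_0 = -2, a_1 = 2.
Setting the coefficient of each power of x to zero and solving order by order (substituting the coefficients already found):
  x^0: 2 a_2 + 6 a_0 = 0  ->  2 a_2 = -6 a_0 = 12  ->  a_2 = 6
  x^1: 6 a_3 + 4 a_1 = 0  ->  6 a_3 = -4 a_1 = -8  ->  a_3 = -4/3
  x^2: 12 a_4 + 4 a_2 = 0  ->  12 a_4 = -4 a_2 = -24  ->  a_4 = -2
  x^3: 20 a_5 + 6 a_3 = 0  ->  20 a_5 = -6 a_3 = 8  ->  a_5 = 2/5
Truncated series: y(x) = -2 + 2 x + 6 x^2 - (4/3) x^3 - 2 x^4 + (2/5) x^5 + O(x^6).

a_0 = -2; a_1 = 2; a_2 = 6; a_3 = -4/3; a_4 = -2; a_5 = 2/5


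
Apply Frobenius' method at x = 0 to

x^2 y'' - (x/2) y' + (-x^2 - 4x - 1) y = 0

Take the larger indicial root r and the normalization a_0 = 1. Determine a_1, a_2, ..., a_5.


Write in Frobenius form y'' + (p(x)/x) y' + (q(x)/x^2) y = 0:
  p(x) = -1/2,  q(x) = -x^2 - 4x - 1.
Indicial equation: r(r-1) + (-1/2) r + (-1) = 0 -> roots r_1 = 2, r_2 = -1/2.
Take r = r_1 = 2. Let y(x) = x^r sum_{n>=0} a_n x^n with a_0 = 1.
Substitute y = x^r sum a_n x^n and match x^{r+n}. The recurrence is
  D(n) a_n - 4 a_{n-1} - 1 a_{n-2} = 0,  where D(n) = (r+n)(r+n-1) + (-1/2)(r+n) + (-1).
  a_n = [4 a_{n-1} + 1 a_{n-2}] / D(n).
Since the indicial polynomial factors as (r - r_1)(r - r_2), D(n) = (r_1 + n - r_1)(r_1 + n - r_2) = n(n + 5/2).
Evaluating step by step (a_0 = 1):
  n = 1: D(1) = 1(1 + 5/2) = 7/2; numerator = 4(1) = 4; a_1 = (4)/(7/2) = 8/7
  n = 2: D(2) = 2(2 + 5/2) = 9; numerator = 4(8/7) + 1(1) = 39/7; a_2 = (39/7)/(9) = 13/21
  n = 3: D(3) = 3(3 + 5/2) = 33/2; numerator = 4(13/21) + 1(8/7) = 76/21; a_3 = (76/21)/(33/2) = 152/693
  n = 4: D(4) = 4(4 + 5/2) = 26; numerator = 4(152/693) + 1(13/21) = 1037/693; a_4 = (1037/693)/(26) = 1037/18018
  n = 5: D(5) = 5(5 + 5/2) = 75/2; numerator = 4(1037/18018) + 1(152/693) = 450/1001; a_5 = (450/1001)/(75/2) = 12/1001

r = 2; a_0 = 1; a_1 = 8/7; a_2 = 13/21; a_3 = 152/693; a_4 = 1037/18018; a_5 = 12/1001


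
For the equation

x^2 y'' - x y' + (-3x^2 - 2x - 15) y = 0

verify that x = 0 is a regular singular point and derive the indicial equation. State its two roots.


Divide by x^2 to reach normal form y'' + P_1(x) y' + P_2(x) y = 0 with P_1(x) = -1/x and P_2(x) = -3 - 2/x - 15/x^2.
x = 0 is a singular point because the y'-coefficient -1/x has a pole at x = 0 and the y-coefficient -3 - 2/x - 15/x^2 has a pole at x = 0.
It is a regular singular point because x P_1(x) = p(x) = -1 and x^2 P_2(x) = q(x) = -3x^2 - 2x - 15 are polynomials, hence analytic at x = 0.
p(0) = -1,  q(0) = -15.
Indicial equation: r(r-1) + p(0) r + q(0) = 0, i.e. r^2 + (p(0) - 1) r + q(0) = 0, i.e. r^2 - 2 r - 15 = 0.
Discriminant: (-2)^2 - 4(-15) = 64, so r = (2 ± 8)/2.
Solving: r_1 = 5, r_2 = -3.

indicial: r^2 - 2 r - 15 = 0; roots r_1 = 5, r_2 = -3
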